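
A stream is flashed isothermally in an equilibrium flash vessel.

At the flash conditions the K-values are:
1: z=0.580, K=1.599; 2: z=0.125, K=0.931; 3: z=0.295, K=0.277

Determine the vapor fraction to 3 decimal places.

ψ = 0.333

Rachford–Rice: g(ψ) = Σ zᵢ(Kᵢ−1)/(1+ψ(Kᵢ−1)) = 0.
Feasibility: ΣzᵢKᵢ = 1.126, Σzᵢ/Kᵢ = 1.562 — both > 1, two phases present.
Newton iteration, ψ⁰ = 0.31:
  ψ = 0.310: g = 0.0093, g' = -0.405 → ψ = 0.333
Converged at ψ = 0.333.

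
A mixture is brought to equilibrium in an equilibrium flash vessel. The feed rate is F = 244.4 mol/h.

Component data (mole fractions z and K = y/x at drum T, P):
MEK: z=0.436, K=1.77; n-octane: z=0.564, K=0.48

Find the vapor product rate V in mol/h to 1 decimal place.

Binary case is linear: z₁(K₁−1)(1+V/F(K₂−1)) + z₂(K₂−1)(1+V/F(K₁−1)) = 0
⇒ V/F = [z₁(K₁−1)+z₂(K₂−1)] / [−(K₁−1)(K₂−1)] = 0.0424/0.4004 = 0.106
Then V = V/F·F = 0.1060·244.4 = 25.9 mol/h and L = F − V = 218.5 mol/h.

V = 25.9 mol/h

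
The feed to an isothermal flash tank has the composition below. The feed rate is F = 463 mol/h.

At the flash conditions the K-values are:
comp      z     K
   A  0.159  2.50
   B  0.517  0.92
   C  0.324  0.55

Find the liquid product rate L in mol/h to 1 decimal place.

Rachford–Rice: g(β) = Σ zᵢ(Kᵢ−1)/(1+β(Kᵢ−1)) = 0.
Feasibility: ΣzᵢKᵢ = 1.051, Σzᵢ/Kᵢ = 1.215 — both > 1, two phases present.
Iterate (Newton) starting at β = 0.47:
  β = 0.470: g = -0.0880, g' = -0.232 → β = 0.091
  β = 0.091: g = 0.0162, g' = -0.352 → β = 0.137
  β = 0.137: g = 0.0007, g' = -0.324 → β = 0.139
Converged at β = 0.139.
Then V = β·F = 0.1390·463 = 64.4 mol/h and L = F − V = 398.6 mol/h.

L = 398.6 mol/h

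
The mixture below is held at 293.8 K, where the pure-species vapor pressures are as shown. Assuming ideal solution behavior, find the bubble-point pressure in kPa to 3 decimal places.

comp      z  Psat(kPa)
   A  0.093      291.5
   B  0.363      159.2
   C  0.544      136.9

Pbub = 159.373 kPa

At the bubble point ψ → 0, so ΣzᵢKᵢ = 1 with Kᵢ = Pᵢˢᵃᵗ/P ⇒ P = ΣzᵢPᵢˢᵃᵗ.
P = 0.093·291.5 + 0.363·159.2 + 0.544·136.9 = 159.373 kPa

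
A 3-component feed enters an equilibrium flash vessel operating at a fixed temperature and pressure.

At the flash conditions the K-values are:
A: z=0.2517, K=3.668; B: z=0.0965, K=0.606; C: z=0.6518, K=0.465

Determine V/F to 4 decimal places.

V/F = 0.2061

Material balance + equilibrium reduce to Σ zᵢ(Kᵢ−1)/(1+V/F(Kᵢ−1)) = 0.
g(0) = ΣzᵢKᵢ − 1 = 0.2848 and g(1) = 1 − Σzᵢ/Kᵢ = -0.6296, so a root lies in (0, 1).
Newton iteration, V/F⁰ = 0.5:
  V/F = 0.5000: g = -0.23569, g' = -0.6998 → V/F = 0.1632
  V/F = 0.1632: g = 0.04511, g' = -1.1106 → V/F = 0.2038
  V/F = 0.2038: g = 0.00224, g' = -1.0045 → V/F = 0.2061
Converged at V/F = 0.2061.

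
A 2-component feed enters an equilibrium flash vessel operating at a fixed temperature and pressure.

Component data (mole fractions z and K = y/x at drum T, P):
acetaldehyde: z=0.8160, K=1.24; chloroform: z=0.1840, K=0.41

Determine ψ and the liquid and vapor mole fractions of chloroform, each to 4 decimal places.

ψ = 0.6164, x_chloroform = 0.2892, y_chloroform = 0.1186

Rachford–Rice: g(ψ) = Σ zᵢ(Kᵢ−1)/(1+ψ(Kᵢ−1)) = 0.
Feasibility: ΣzᵢKᵢ = 1.0873, Σzᵢ/Kᵢ = 1.1068 — both > 1, two phases present.
Newton iteration, ψ⁰ = 0.5:
  ψ = 0.5000: g = 0.02087, g' = -0.1663 → ψ = 0.6255
  ψ = 0.6255: g = -0.00177, g' = -0.1964 → ψ = 0.6164
Converged at ψ = 0.6164.
Compositions from xᵢ = zᵢ/(1+ψ(Kᵢ−1)), yᵢ = Kᵢxᵢ:
  acetaldehyde: x = 0.7108, y = 0.8814
  chloroform: x = 0.2892, y = 0.1186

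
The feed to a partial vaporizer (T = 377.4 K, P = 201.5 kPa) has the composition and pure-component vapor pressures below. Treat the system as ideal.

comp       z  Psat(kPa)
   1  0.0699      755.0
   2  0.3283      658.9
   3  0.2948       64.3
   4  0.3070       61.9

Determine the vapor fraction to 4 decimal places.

ψ = 0.3233

Raoult's law: Kᵢ = Pᵢˢᵃᵗ/P = Pᵢˢᵃᵗ/201.5.
  K_1 = 755.0/201.5 = 3.746898, K_2 = 658.9/201.5 = 3.269975, K_3 = 64.3/201.5 = 0.319107, K_4 = 61.9/201.5 = 0.307196
Newton–Raphson from ψ = 0.5:
  ψ = 0.5000: g = -0.19980, g' = -1.1239 → ψ = 0.3222
  ψ = 0.3222: g = 0.00130, g' = -1.1812 → ψ = 0.3233
Converged at ψ = 0.3233.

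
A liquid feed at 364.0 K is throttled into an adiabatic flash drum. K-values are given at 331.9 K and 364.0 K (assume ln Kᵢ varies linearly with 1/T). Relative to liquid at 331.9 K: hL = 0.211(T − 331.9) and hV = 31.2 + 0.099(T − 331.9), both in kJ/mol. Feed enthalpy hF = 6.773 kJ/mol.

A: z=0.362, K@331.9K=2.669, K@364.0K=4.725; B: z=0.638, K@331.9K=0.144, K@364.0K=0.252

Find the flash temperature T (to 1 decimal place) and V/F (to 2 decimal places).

Adiabatic flash: solve Rachford–Rice at each trial T, then check hF = ψ·hV(T) + (1−ψ)·hL(T).
  T = 331.9 K: K = (2.669, 0.144), RR gives ψ = 0.041, H_out = 1.268 kJ/mol
  T = 364.0 K: K = (4.725, 0.252), RR gives ψ = 0.313, H_out = 15.405 kJ/mol
  T = 347.9 K: K = (3.595, 0.193), RR gives ψ = 0.203, H_out = 9.335 kJ/mol
  T = 339.9 K: K = (3.109, 0.167), RR gives ψ = 0.132, H_out = 5.691 kJ/mol
  T = 343.9 K: K = (3.346, 0.180), RR gives ψ = 0.169, H_out = 7.587 kJ/mol
  T = 341.9 K: K = (3.226, 0.173), RR gives ψ = 0.151, H_out = 6.660 kJ/mol
Linear interpolation between T = 341.9 (H_out = 6.660) and T = 343.9 (H_out = 7.587) on hF = 6.773 gives T ≈ 342.1 K, at which ψ = 0.15.

T = 342.1 K, V/F = 0.15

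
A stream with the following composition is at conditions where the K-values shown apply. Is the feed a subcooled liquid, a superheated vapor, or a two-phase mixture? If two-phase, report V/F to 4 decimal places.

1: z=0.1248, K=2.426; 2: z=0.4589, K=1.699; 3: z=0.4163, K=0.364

ΣzᵢKᵢ = 1.2340; Σzᵢ/Kᵢ = 1.4652.
Both exceed 1, so a two-phase solution exists.
Material balance + equilibrium reduce to Σ zᵢ(Kᵢ−1)/(1+ψ(Kᵢ−1)) = 0.
Newton–Raphson from ψ = 0.5:
  ψ = 0.5000: g = -0.04663, g' = -0.5716 → ψ = 0.4184
  ψ = 0.4184: g = -0.00113, g' = -0.5464 → ψ = 0.4164
Converged at ψ = 0.4164.

two-phase, V/F = 0.4164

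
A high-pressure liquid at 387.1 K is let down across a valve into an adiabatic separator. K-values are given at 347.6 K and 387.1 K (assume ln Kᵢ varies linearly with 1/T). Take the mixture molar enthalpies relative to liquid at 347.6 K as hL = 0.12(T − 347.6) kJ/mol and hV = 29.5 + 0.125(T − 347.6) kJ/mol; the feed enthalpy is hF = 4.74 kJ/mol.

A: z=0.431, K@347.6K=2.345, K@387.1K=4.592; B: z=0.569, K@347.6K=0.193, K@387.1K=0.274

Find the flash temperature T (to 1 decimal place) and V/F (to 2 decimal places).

T = 350.3 K, V/F = 0.15

Adiabatic flash: solve Rachford–Rice at each trial T, then check hF = ψ·hV(T) + (1−ψ)·hL(T).
  T = 347.6 K: K = (2.345, 0.193), RR gives ψ = 0.111, H_out = 3.275 kJ/mol
  T = 387.1 K: K = (4.592, 0.274), RR gives ψ = 0.435, H_out = 17.666 kJ/mol
  T = 367.4 K: K = (3.344, 0.232), RR gives ψ = 0.319, H_out = 11.807 kJ/mol
  T = 357.5 K: K = (2.814, 0.212), RR gives ψ = 0.233, H_out = 8.087 kJ/mol
  T = 352.6 K: K = (2.575, 0.203), RR gives ψ = 0.179, H_out = 5.890 kJ/mol
  T = 350.1 K: K = (2.458, 0.198), RR gives ψ = 0.147, H_out = 4.638 kJ/mol
  T = 351.4 K: K = (2.518, 0.200), RR gives ψ = 0.164, H_out = 5.301 kJ/mol
Linear interpolation between T = 350.1 (H_out = 4.638) and T = 351.4 (H_out = 5.301) on hF = 4.74 gives T ≈ 350.3 K, at which ψ = 0.15.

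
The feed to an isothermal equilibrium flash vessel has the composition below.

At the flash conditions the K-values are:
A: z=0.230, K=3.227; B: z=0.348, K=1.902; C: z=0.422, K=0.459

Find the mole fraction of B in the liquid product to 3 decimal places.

x_B = 0.209

Let ψ = V/F and solve Σ zᵢ(Kᵢ−1)/(1+ψ(Kᵢ−1)) = 0.
g(0) = ΣzᵢKᵢ − 1 = 0.598 and g(1) = 1 − Σzᵢ/Kᵢ = -0.174, so a root lies in (0, 1).
Newton iteration, ψ⁰ = 0.5:
  ψ = 0.500: g = 0.1457, g' = -0.622 → ψ = 0.734
  ψ = 0.734: g = 0.0044, g' = -0.607 → ψ = 0.742
Converged at ψ = 0.742.
Compositions from xᵢ = zᵢ/(1+ψ(Kᵢ−1)), yᵢ = Kᵢxᵢ:
  A: x = 0.087, y = 0.280
  B: x = 0.209, y = 0.397
  C: x = 0.705, y = 0.323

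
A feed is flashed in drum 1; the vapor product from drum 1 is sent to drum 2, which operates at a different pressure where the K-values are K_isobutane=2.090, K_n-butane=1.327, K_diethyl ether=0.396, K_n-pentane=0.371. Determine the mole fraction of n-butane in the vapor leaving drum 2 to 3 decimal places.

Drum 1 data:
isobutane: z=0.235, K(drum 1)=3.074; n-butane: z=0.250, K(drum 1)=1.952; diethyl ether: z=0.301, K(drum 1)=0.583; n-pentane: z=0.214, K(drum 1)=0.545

y_n-butane (drum 2) = 0.346

Drum 1:
Rachford–Rice: g(ψ₁) = Σ zᵢ(Kᵢ−1)/(1+ψ₁(Kᵢ−1)) = 0.
Check two-phase: ΣzᵢKᵢ = 1.503 > 1 and Σzᵢ/Kᵢ = 1.113 > 1, so g(0) = 0.503 > 0 and g(1) = -0.113 < 0.
Newton iteration, ψ₁⁰ = 0.5:
  ψ₁ = 0.500: g = 0.1159, g' = -0.505 → ψ₁ = 0.729
  ψ₁ = 0.729: g = 0.0084, g' = -0.446 → ψ₁ = 0.748
Converged at ψ₁ = 0.748.
Drum-1 compositions:
  isobutane: x = 0.092, y = 0.283
  n-butane: x = 0.146, y = 0.285
  diethyl ether: x = 0.437, y = 0.255
  n-pentane: x = 0.324, y = 0.177
Drum-2 feed = drum-1 vapor: z₂ = (0.2831, 0.2850, 0.2550, 0.1768).
Drum 2:
Rachford–Rice: g(ψ₂) = Σ zᵢ(Kᵢ−1)/(1+ψ₂(Kᵢ−1)) = 0.
g(0) = ΣzᵢKᵢ − 1 = 0.137 and g(1) = 1 − Σzᵢ/Kᵢ = -0.471, so a root lies in (0, 1).
Newton–Raphson from ψ₂ = 0.61:
  ψ₂ = 0.610: g = -0.1613, g' = -0.560 → ψ₂ = 0.322
  ψ₂ = 0.322: g = -0.0179, g' = -0.463 → ψ₂ = 0.283
Converged at ψ₂ = 0.283.
  isobutane: x = 0.216, y = 0.452
  n-butane: x = 0.261, y = 0.346
  diethyl ether: x = 0.308, y = 0.122
  n-pentane: x = 0.215, y = 0.080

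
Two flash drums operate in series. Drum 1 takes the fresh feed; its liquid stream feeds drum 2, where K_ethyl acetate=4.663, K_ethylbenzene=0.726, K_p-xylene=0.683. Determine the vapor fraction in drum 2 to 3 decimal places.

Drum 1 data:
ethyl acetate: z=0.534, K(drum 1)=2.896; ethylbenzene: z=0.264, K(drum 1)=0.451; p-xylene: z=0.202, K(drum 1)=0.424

V/F (drum 2) = 0.568

Drum 1:
Let ψ₁ = V/F and solve Σ zᵢ(Kᵢ−1)/(1+ψ₁(Kᵢ−1)) = 0.
Feasibility: ΣzᵢKᵢ = 1.751, Σzᵢ/Kᵢ = 1.246 — both > 1, two phases present.
Newton–Raphson from ψ₁ = 0.33:
  ψ₁ = 0.330: g = 0.3021, g' = -0.947 → ψ₁ = 0.649
  ψ₁ = 0.649: g = 0.0430, g' = -0.749 → ψ₁ = 0.706
Converged at ψ₁ = 0.706.
Drum-1 compositions:
  ethyl acetate: x = 0.228, y = 0.661
  ethylbenzene: x = 0.431, y = 0.194
  p-xylene: x = 0.341, y = 0.144
Drum-2 feed = drum-1 liquid: z₂ = (0.2283, 0.4312, 0.3405).
Drum 2:
Let ψ₂ = V/F and solve Σ zᵢ(Kᵢ−1)/(1+ψ₂(Kᵢ−1)) = 0.
Check two-phase: ΣzᵢKᵢ = 1.610 > 1 and Σzᵢ/Kᵢ = 1.141 > 1, so g(0) = 0.610 > 0 and g(1) = -0.141 < 0.
Newton–Raphson from ψ₂ = 0.4:
  ψ₂ = 0.400: g = 0.0829, g' = -0.590 → ψ₂ = 0.541
  ψ₂ = 0.541: g = 0.0116, g' = -0.439 → ψ₂ = 0.567
  ψ₂ = 0.567: g = 0.0003, g' = -0.420 → ψ₂ = 0.568
Converged at ψ₂ = 0.568.
  ethyl acetate: x = 0.074, y = 0.346
  ethylbenzene: x = 0.511, y = 0.371
  p-xylene: x = 0.415, y = 0.284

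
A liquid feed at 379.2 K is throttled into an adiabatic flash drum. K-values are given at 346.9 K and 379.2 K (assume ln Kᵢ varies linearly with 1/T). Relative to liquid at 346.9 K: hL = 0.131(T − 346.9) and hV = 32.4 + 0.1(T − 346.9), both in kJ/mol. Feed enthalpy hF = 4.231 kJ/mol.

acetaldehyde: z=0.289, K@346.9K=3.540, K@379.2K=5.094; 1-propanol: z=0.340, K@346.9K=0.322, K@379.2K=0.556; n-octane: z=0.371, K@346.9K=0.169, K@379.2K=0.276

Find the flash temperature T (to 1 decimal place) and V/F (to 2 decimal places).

Adiabatic flash: solve Rachford–Rice at each trial T, then check hF = ψ·hV(T) + (1−ψ)·hL(T).
  T = 346.9 K: K = (3.540, 0.322, 0.169), RR gives ψ = 0.101, H_out = 3.276 kJ/mol
  T = 379.2 K: K = (5.094, 0.556, 0.276), RR gives ψ = 0.310, H_out = 13.965 kJ/mol
  T = 363.0 K: K = (4.279, 0.428, 0.218), RR gives ψ = 0.206, H_out = 8.667 kJ/mol
  T = 354.9 K: K = (3.898, 0.372, 0.192), RR gives ψ = 0.154, H_out = 6.010 kJ/mol
  T = 350.9 K: K = (3.717, 0.346, 0.180), RR gives ψ = 0.128, H_out = 4.662 kJ/mol
  T = 348.9 K: K = (3.628, 0.334, 0.175), RR gives ψ = 0.115, H_out = 3.975 kJ/mol
Linear interpolation between T = 348.9 (H_out = 3.975) and T = 350.9 (H_out = 4.662) on hF = 4.231 gives T ≈ 349.6 K, at which ψ = 0.12.

T = 349.6 K, V/F = 0.12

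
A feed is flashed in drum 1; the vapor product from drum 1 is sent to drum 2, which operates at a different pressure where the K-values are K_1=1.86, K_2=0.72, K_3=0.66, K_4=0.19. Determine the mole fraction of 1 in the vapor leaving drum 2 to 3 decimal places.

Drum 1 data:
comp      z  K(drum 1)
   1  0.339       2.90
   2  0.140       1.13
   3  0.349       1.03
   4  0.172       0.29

y_1 (drum 2) = 0.614

Drum 1:
Rachford–Rice: g(ψ₁) = Σ zᵢ(Kᵢ−1)/(1+ψ₁(Kᵢ−1)) = 0.
g(0) = ΣzᵢKᵢ − 1 = 0.551 and g(1) = 1 − Σzᵢ/Kᵢ = -0.173, so a root lies in (0, 1).
Iterate (Newton) starting at ψ₁ = 0.5:
  ψ₁ = 0.500: g = 0.1684, g' = -0.533 → ψ₁ = 0.816
  ψ₁ = 0.816: g = -0.0112, g' = -0.681 → ψ₁ = 0.800
  ψ₁ = 0.800: g = -0.0002, g' = -0.659 → ψ₁ = 0.799
Converged at ψ₁ = 0.799.
Drum-1 compositions:
  1: x = 0.135, y = 0.390
  2: x = 0.127, y = 0.143
  3: x = 0.341, y = 0.351
  4: x = 0.398, y = 0.115
Drum-2 feed = drum-1 vapor: z₂ = (0.3903, 0.1433, 0.3511, 0.1154).
Drum 2:
Newton iteration, ψ₂⁰ = 0.5:
  ψ₂ = 0.500: g = -0.1128, g' = -0.429 → ψ₂ = 0.237
  ψ₂ = 0.237: g = -0.0097, g' = -0.376 → ψ₂ = 0.211
Converged at ψ₂ = 0.211.
  1: x = 0.330, y = 0.614
  2: x = 0.152, y = 0.110
  3: x = 0.378, y = 0.250
  4: x = 0.139, y = 0.026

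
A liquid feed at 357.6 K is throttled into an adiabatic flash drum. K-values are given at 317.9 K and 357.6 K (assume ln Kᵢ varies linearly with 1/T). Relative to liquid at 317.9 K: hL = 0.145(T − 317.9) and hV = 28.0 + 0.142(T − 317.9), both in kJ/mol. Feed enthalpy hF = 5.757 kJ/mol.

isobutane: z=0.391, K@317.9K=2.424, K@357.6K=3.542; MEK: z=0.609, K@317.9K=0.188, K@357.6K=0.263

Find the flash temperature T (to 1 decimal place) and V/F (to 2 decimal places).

Adiabatic flash: solve Rachford–Rice at each trial T, then check hF = ψ·hV(T) + (1−ψ)·hL(T).
  T = 317.9 K: K = (2.424, 0.188), RR gives ψ = 0.054, H_out = 1.508 kJ/mol
  T = 357.6 K: K = (3.542, 0.263), RR gives ψ = 0.291, H_out = 13.869 kJ/mol
  T = 337.8 K: K = (2.964, 0.225), RR gives ψ = 0.194, H_out = 8.314 kJ/mol
  T = 327.9 K: K = (2.690, 0.206), RR gives ψ = 0.132, H_out = 5.148 kJ/mol
  T = 332.9 K: K = (2.827, 0.215), RR gives ψ = 0.165, H_out = 6.791 kJ/mol
  T = 330.4 K: K = (2.758, 0.211), RR gives ψ = 0.149, H_out = 5.982 kJ/mol
  T = 329.1 K: K = (2.723, 0.208), RR gives ψ = 0.140, H_out = 5.552 kJ/mol
Linear interpolation between T = 329.1 (H_out = 5.552) and T = 330.4 (H_out = 5.982) on hF = 5.757 gives T ≈ 329.7 K, at which ψ = 0.14.

T = 329.7 K, V/F = 0.14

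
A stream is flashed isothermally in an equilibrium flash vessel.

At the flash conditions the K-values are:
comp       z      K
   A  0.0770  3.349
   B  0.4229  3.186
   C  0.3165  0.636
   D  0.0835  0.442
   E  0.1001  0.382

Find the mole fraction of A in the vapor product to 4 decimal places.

Newton–Raphson from ψ = 0.36:
  ψ = 0.3600: g = 0.34489, g' = -0.9171 → ψ = 0.7361
  ψ = 0.7361: g = 0.07068, g' = -0.6357 → ψ = 0.8473
  ψ = 0.8473: g = -0.00019, g' = -0.6456 → ψ = 0.8470
Converged at ψ = 0.8470.
Compositions from xᵢ = zᵢ/(1+ψ(Kᵢ−1)), yᵢ = Kᵢxᵢ:
  A: x = 0.0258, y = 0.0863
  B: x = 0.1483, y = 0.4725
  C: x = 0.4576, y = 0.2910
  D: x = 0.1583, y = 0.0700
  E: x = 0.2100, y = 0.0802

y_A = 0.0863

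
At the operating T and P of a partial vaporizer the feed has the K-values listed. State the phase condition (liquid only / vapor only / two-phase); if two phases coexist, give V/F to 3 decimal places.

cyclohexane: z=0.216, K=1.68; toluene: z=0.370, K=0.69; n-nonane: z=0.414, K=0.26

liquid only

ΣzᵢKᵢ = 0.726; Σzᵢ/Kᵢ = 2.257.
Since ΣzᵢKᵢ < 1 the mixture is below its bubble point — single liquid phase.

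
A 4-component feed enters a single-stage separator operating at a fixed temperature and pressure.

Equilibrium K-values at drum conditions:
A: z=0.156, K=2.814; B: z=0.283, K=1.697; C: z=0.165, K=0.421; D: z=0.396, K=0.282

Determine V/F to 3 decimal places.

V/F = 0.121

Rachford–Rice: g(V/F) = Σ zᵢ(Kᵢ−1)/(1+V/F(Kᵢ−1)) = 0.
g(0) = ΣzᵢKᵢ − 1 = 0.100 and g(1) = 1 − Σzᵢ/Kᵢ = -1.018, so a root lies in (0, 1).
Newton–Raphson from V/F = 0.57:
  V/F = 0.570: g = -0.3436, g' = -0.903 → V/F = 0.189
  V/F = 0.189: g = -0.0515, g' = -0.735 → V/F = 0.119
  V/F = 0.119: g = 0.0012, g' = -0.772 → V/F = 0.121
Converged at V/F = 0.121.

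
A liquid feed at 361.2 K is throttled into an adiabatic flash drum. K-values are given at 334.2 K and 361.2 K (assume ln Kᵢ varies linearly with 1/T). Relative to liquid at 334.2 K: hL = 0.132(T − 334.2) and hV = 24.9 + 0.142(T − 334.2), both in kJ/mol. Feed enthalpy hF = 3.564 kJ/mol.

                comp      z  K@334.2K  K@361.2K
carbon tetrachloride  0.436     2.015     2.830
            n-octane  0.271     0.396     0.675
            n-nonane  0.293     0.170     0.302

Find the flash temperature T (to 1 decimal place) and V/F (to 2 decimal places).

Adiabatic flash: solve Rachford–Rice at each trial T, then check hF = ψ·hV(T) + (1−ψ)·hL(T).
  T = 334.2 K: K = (2.015, 0.396, 0.170), RR gives ψ = 0.048, H_out = 1.200 kJ/mol
  T = 361.2 K: K = (2.830, 0.675, 0.302), RR gives ψ = 0.497, H_out = 16.062 kJ/mol
  T = 347.7 K: K = (2.404, 0.522, 0.229), RR gives ψ = 0.282, H_out = 8.851 kJ/mol
  T = 340.9 K: K = (2.203, 0.456, 0.198), RR gives ψ = 0.171, H_out = 5.153 kJ/mol
  T = 337.5 K: K = (2.107, 0.425, 0.183), RR gives ψ = 0.111, H_out = 3.201 kJ/mol
  T = 339.2 K: K = (2.155, 0.440, 0.190), RR gives ψ = 0.141, H_out = 4.189 kJ/mol
Linear interpolation between T = 337.5 (H_out = 3.201) and T = 339.2 (H_out = 4.189) on hF = 3.564 gives T ≈ 338.1 K, at which ψ = 0.12.

T = 338.1 K, V/F = 0.12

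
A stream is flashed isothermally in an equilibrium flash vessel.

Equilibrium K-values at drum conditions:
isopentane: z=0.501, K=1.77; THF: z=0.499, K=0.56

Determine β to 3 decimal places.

β = 0.491

Binary case is linear: z₁(K₁−1)(1+β(K₂−1)) + z₂(K₂−1)(1+β(K₁−1)) = 0
⇒ β = [z₁(K₁−1)+z₂(K₂−1)] / [−(K₁−1)(K₂−1)] = 0.1662/0.3388 = 0.491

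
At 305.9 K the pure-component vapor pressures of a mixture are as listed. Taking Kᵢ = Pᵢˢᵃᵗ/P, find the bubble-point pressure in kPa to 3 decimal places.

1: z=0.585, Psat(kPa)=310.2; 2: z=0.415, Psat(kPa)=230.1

At the bubble point ψ → 0, so ΣzᵢKᵢ = 1 with Kᵢ = Pᵢˢᵃᵗ/P ⇒ P = ΣzᵢPᵢˢᵃᵗ.
P = 0.585·310.2 + 0.415·230.1 = 276.958 kPa

Pbub = 276.958 kPa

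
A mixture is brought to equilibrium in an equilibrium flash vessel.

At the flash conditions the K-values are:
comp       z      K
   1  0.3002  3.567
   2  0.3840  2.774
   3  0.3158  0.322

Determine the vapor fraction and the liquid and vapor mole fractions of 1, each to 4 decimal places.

Rachford–Rice: g(ψ) = Σ zᵢ(Kᵢ−1)/(1+ψ(Kᵢ−1)) = 0.
g(0) = ΣzᵢKᵢ − 1 = 1.2377 and g(1) = 1 − Σzᵢ/Kᵢ = -0.2033, so a root lies in (0, 1).
Newton iteration, ψ⁰ = 0.38:
  ψ = 0.3800: g = 0.50858, g' = -1.2015 → ψ = 0.8033
  ψ = 0.8033: g = 0.06238, g' = -1.1165 → ψ = 0.8592
  ψ = 0.8592: g = -0.00257, g' = -1.2151 → ψ = 0.8570
Converged at ψ = 0.8570.
Compositions from xᵢ = zᵢ/(1+ψ(Kᵢ−1)), yᵢ = Kᵢxᵢ:
  1: x = 0.0938, y = 0.3346
  2: x = 0.1524, y = 0.4226
  3: x = 0.7538, y = 0.2427

ψ = 0.8570, x_1 = 0.0938, y_1 = 0.3346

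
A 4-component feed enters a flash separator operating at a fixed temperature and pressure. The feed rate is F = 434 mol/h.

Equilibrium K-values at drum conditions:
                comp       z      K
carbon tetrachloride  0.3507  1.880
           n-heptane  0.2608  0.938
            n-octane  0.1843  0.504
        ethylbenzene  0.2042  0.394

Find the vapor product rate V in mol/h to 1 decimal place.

V = 91.5 mol/h

Let β = V/F and solve Σ zᵢ(Kᵢ−1)/(1+β(Kᵢ−1)) = 0.
Feasibility: ΣzᵢKᵢ = 1.0773, Σzᵢ/Kᵢ = 1.3485 — both > 1, two phases present.
Newton–Raphson from β = 0.56:
  β = 0.5600: g = -0.12389, g' = -0.3817 → β = 0.2354
  β = 0.2354: g = -0.00859, g' = -0.3475 → β = 0.2107
  β = 0.2107: g = 0.00002, g' = -0.3494 → β = 0.2108
Converged at β = 0.2108.
Then V = β·F = 0.2108·434 = 91.5 mol/h and L = F − V = 342.5 mol/h.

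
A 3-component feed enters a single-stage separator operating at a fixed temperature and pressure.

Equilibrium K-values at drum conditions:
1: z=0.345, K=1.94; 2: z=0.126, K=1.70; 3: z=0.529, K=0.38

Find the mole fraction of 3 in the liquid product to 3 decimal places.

x_3 = 0.585

Material balance + equilibrium reduce to Σ zᵢ(Kᵢ−1)/(1+ψ(Kᵢ−1)) = 0.
g(0) = ΣzᵢKᵢ − 1 = 0.085 and g(1) = 1 − Σzᵢ/Kᵢ = -0.644, so a root lies in (0, 1).
Iterate (Newton) starting at ψ = 0.5:
  ψ = 0.500: g = -0.1894, g' = -0.602 → ψ = 0.185
  ψ = 0.185: g = -0.0164, g' = -0.529 → ψ = 0.155
Converged at ψ = 0.155.
Compositions from xᵢ = zᵢ/(1+ψ(Kᵢ−1)), yᵢ = Kᵢxᵢ:
  1: x = 0.301, y = 0.584
  2: x = 0.114, y = 0.193
  3: x = 0.585, y = 0.222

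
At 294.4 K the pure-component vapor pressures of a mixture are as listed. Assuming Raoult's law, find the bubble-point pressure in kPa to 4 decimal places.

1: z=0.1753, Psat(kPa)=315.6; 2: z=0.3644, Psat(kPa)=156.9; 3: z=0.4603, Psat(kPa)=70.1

Pbub = 144.7661 kPa

At the bubble point ψ → 0, so ΣzᵢKᵢ = 1 with Kᵢ = Pᵢˢᵃᵗ/P ⇒ P = ΣzᵢPᵢˢᵃᵗ.
P = 0.1753·315.6 + 0.3644·156.9 + 0.4603·70.1 = 144.7661 kPa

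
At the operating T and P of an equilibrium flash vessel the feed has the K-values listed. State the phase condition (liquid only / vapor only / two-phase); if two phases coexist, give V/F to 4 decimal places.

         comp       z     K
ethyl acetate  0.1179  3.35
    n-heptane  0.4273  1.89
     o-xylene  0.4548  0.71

vapor only

ΣzᵢKᵢ = 1.5255; Σzᵢ/Kᵢ = 0.9018.
Since Σzᵢ/Kᵢ < 1 the mixture is above its dew point — single vapor phase.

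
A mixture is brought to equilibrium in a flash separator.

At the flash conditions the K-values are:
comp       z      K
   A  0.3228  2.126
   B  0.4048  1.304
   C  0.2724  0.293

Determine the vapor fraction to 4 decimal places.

ψ = 0.5765

Rachford–Rice: g(ψ) = Σ zᵢ(Kᵢ−1)/(1+ψ(Kᵢ−1)) = 0.
Check two-phase: ΣzᵢKᵢ = 1.2939 > 1 and Σzᵢ/Kᵢ = 1.3920 > 1, so g(0) = 0.2939 > 0 and g(1) = -0.3920 < 0.
Newton–Raphson from ψ = 0.52:
  ψ = 0.5200: g = 0.03095, g' = -0.5312 → ψ = 0.5783
  ψ = 0.5783: g = -0.00098, g' = -0.5668 → ψ = 0.5765
Converged at ψ = 0.5765.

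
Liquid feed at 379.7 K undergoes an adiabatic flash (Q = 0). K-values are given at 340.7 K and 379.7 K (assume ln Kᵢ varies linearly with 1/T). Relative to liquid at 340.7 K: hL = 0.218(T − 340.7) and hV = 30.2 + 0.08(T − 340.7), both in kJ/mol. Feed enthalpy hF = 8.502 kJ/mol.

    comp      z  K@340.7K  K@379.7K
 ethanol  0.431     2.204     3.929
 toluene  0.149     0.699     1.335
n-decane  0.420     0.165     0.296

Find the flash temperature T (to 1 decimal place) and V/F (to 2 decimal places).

T = 347.1 K, V/F = 0.24

Adiabatic flash: solve Rachford–Rice at each trial T, then check hF = ψ·hV(T) + (1−ψ)·hL(T).
  T = 340.7 K: K = (2.204, 0.699, 0.165), RR gives ψ = 0.140, H_out = 4.232 kJ/mol
  T = 379.7 K: K = (3.929, 1.335, 0.296), RR gives ψ = 0.589, H_out = 23.115 kJ/mol
  T = 360.2 K: K = (2.989, 0.983, 0.225), RR gives ψ = 0.403, H_out = 15.326 kJ/mol
  T = 350.4 K: K = (2.576, 0.832, 0.193), RR gives ψ = 0.287, H_out = 10.408 kJ/mol
  T = 345.5 K: K = (2.383, 0.763, 0.179), RR gives ψ = 0.219, H_out = 7.503 kJ/mol
  T = 347.9 K: K = (2.476, 0.796, 0.186), RR gives ψ = 0.253, H_out = 8.973 kJ/mol
Linear interpolation between T = 345.5 (H_out = 7.503) and T = 347.9 (H_out = 8.973) on hF = 8.502 gives T ≈ 347.1 K, at which ψ = 0.24.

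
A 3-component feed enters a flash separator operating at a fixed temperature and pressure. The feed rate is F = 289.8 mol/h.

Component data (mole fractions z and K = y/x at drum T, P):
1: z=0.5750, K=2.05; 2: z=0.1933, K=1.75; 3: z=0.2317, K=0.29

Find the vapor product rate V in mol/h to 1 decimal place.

Rachford–Rice: g(ψ) = Σ zᵢ(Kᵢ−1)/(1+ψ(Kᵢ−1)) = 0.
Feasibility: ΣzᵢKᵢ = 1.5842, Σzᵢ/Kᵢ = 1.1899 — both > 1, two phases present.
Newton iteration, ψ⁰ = 0.5:
  ψ = 0.5000: g = 0.24629, g' = -0.6109 → ψ = 0.9032
  ψ = 0.9032: g = -0.06227, g' = -1.1132 → ψ = 0.8473
  ψ = 0.8473: g = -0.00471, g' = -0.9539 → ψ = 0.8423
Converged at ψ = 0.8423.
Then V = ψ·F = 0.8423·289.8 = 244.1 mol/h and L = F − V = 45.7 mol/h.

V = 244.1 mol/h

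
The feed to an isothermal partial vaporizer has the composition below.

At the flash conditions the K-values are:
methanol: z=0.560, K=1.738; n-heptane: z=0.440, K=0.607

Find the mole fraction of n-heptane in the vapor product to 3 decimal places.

Material balance + equilibrium reduce to Σ zᵢ(Kᵢ−1)/(1+V/F(Kᵢ−1)) = 0.
Feasibility: ΣzᵢKᵢ = 1.240, Σzᵢ/Kᵢ = 1.047 — both > 1, two phases present.
Newton–Raphson from V/F = 0.5:
  V/F = 0.500: g = 0.0867, g' = -0.268 → V/F = 0.823
  V/F = 0.823: g = 0.0014, g' = -0.267 → V/F = 0.829
Converged at V/F = 0.829.
Compositions from xᵢ = zᵢ/(1+V/F(Kᵢ−1)), yᵢ = Kᵢxᵢ:
  methanol: x = 0.347, y = 0.604
  n-heptane: x = 0.653, y = 0.396

y_n-heptane = 0.396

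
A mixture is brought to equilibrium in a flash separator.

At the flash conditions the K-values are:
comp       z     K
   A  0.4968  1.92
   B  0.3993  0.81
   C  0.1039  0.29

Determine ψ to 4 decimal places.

Rachford–Rice: g(ψ) = Σ zᵢ(Kᵢ−1)/(1+ψ(Kᵢ−1)) = 0.
g(0) = ΣzᵢKᵢ − 1 = 0.3074 and g(1) = 1 − Σzᵢ/Kᵢ = -0.1100, so a root lies in (0, 1).
Newton iteration, ψ⁰ = 0.46:
  ψ = 0.4600: g = 0.12847, g' = -0.3404 → ψ = 0.8374
  ψ = 0.8374: g = -0.01400, g' = -0.4731 → ψ = 0.8078
  ψ = 0.8078: g = -0.00041, g' = -0.4465 → ψ = 0.8069
Converged at ψ = 0.8069.

ψ = 0.8069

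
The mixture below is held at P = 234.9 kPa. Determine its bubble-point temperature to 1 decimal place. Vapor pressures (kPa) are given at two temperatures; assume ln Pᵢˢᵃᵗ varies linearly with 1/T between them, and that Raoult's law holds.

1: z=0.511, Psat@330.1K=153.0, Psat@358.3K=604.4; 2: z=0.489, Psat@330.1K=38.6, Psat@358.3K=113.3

T = 348.5 K

Bubble-point temperature: ΣzᵢPᵢˢᵃᵗ(T) = P. Interpolate ln Pᵢˢᵃᵗ = aᵢ + bᵢ/T.
  T = 330.1 K: ΣzᵢPᵢˢᵃᵗ = 97.06 kPa
  T = 358.3 K: ΣzᵢPᵢˢᵃᵗ = 364.25 kPa
  T = 344.2 K: ΣzᵢPᵢˢᵃᵗ = 192.89 kPa
  T = 351.2 K: ΣzᵢPᵢˢᵃᵗ = 266.07 kPa
  T = 347.7 K: ΣzᵢPᵢˢᵃᵗ = 226.89 kPa
  T = 349.4 K: ΣzᵢPᵢˢᵃᵗ = 245.23 kPa
  T = 348.5 K: ΣzᵢPᵢˢᵃᵗ = 235.36 kPa
Interpolating between 347.7 K and 348.5 K gives T ≈ 348.5 K.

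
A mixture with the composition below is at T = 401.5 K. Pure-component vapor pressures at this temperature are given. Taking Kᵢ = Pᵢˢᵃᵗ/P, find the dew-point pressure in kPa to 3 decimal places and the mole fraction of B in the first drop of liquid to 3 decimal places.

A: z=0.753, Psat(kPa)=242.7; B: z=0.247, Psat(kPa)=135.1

At the dew point ψ → 1, so Σzᵢ/Kᵢ = 1 with Kᵢ = Pᵢˢᵃᵗ/P ⇒ 1/P = Σzᵢ/Pᵢˢᵃᵗ.
1/P = 0.753/242.7 + 0.247/135.1 = 0.004931 ⇒ P = 202.804 kPa
xᵢ = zᵢP/Pᵢˢᵃᵗ ⇒ x_B = 0.247·202.804/135.1 = 0.371

Pdew = 202.804 kPa, x_B = 0.371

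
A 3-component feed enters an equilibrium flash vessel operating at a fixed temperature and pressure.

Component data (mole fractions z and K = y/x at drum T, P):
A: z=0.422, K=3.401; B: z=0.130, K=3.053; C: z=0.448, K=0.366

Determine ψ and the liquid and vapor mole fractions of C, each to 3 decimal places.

Newton iteration, ψ⁰ = 0.67:
  ψ = 0.670: g = 0.0070, g' = -0.999 → ψ = 0.677
Converged at ψ = 0.677.
Compositions from xᵢ = zᵢ/(1+ψ(Kᵢ−1)), yᵢ = Kᵢxᵢ:
  A: x = 0.161, y = 0.547
  B: x = 0.054, y = 0.166
  C: x = 0.785, y = 0.287

ψ = 0.677, x_C = 0.785, y_C = 0.287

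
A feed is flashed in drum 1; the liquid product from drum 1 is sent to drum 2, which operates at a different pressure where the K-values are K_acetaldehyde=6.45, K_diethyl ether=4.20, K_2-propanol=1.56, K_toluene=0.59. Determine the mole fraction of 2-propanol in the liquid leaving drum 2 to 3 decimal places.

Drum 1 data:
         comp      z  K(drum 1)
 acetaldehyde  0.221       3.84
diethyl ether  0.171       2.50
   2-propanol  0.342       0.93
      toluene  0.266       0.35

x_2-propanol (drum 2) = 0.249

Drum 1:
Rachford–Rice: g(ψ₁) = Σ zᵢ(Kᵢ−1)/(1+ψ₁(Kᵢ−1)) = 0.
Check two-phase: ΣzᵢKᵢ = 1.687 > 1 and Σzᵢ/Kᵢ = 1.254 > 1, so g(0) = 0.687 > 0 and g(1) = -0.254 < 0.
Iterate (Newton) starting at ψ₁ = 0.5:
  ψ₁ = 0.500: g = 0.1250, g' = -0.678 → ψ₁ = 0.684
  ψ₁ = 0.684: g = 0.0033, g' = -0.666 → ψ₁ = 0.689
Converged at ψ₁ = 0.689.
Drum-1 compositions:
  acetaldehyde: x = 0.075, y = 0.287
  diethyl ether: x = 0.084, y = 0.210
  2-propanol: x = 0.359, y = 0.334
  toluene: x = 0.482, y = 0.169
Drum-2 feed = drum-1 liquid: z₂ = (0.0747, 0.0841, 0.3593, 0.4819).
Drum 2:
Rachford–Rice: g(ψ₂) = Σ zᵢ(Kᵢ−1)/(1+ψ₂(Kᵢ−1)) = 0.
g(0) = ΣzᵢKᵢ − 1 = 0.680 and g(1) = 1 − Σzᵢ/Kᵢ = -0.079, so a root lies in (0, 1).
Newton iteration, ψ₂⁰ = 0.5:
  ψ₂ = 0.500: g = 0.1215, g' = -0.484 → ψ₂ = 0.751
  ψ₂ = 0.751: g = 0.0152, g' = -0.385 → ψ₂ = 0.791
Converged at ψ₂ = 0.791.
  acetaldehyde: x = 0.014, y = 0.091
  diethyl ether: x = 0.024, y = 0.100
  2-propanol: x = 0.249, y = 0.388
  toluene: x = 0.713, y = 0.421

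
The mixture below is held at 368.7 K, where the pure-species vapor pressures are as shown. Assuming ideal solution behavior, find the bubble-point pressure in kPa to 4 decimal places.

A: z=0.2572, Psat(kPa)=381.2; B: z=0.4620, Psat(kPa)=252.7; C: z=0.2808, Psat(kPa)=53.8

At the bubble point ψ → 0, so ΣzᵢKᵢ = 1 with Kᵢ = Pᵢˢᵃᵗ/P ⇒ P = ΣzᵢPᵢˢᵃᵗ.
P = 0.2572·381.2 + 0.4620·252.7 + 0.2808·53.8 = 229.8991 kPa

Pbub = 229.8991 kPa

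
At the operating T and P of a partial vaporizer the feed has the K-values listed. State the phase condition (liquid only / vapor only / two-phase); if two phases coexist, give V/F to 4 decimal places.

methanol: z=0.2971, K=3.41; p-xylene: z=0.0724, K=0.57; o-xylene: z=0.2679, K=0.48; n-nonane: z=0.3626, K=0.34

ΣzᵢKᵢ = 1.3063; Σzᵢ/Kᵢ = 1.8387.
Both exceed 1, so a two-phase solution exists.
Newton iteration, ψ⁰ = 0.44:
  ψ = 0.4400: g = -0.20878, g' = -0.8623 → ψ = 0.1979
  ψ = 0.1979: g = 0.02022, g' = -1.1061 → ψ = 0.2162
  ψ = 0.2162: g = 0.00035, g' = -1.0690 → ψ = 0.2165
Converged at ψ = 0.2165.

two-phase, V/F = 0.2165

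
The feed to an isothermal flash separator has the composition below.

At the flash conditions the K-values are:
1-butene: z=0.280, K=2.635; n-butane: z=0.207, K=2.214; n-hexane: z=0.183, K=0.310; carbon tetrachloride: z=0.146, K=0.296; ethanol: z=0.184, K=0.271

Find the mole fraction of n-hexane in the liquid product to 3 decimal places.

x_n-hexane = 0.238

Material balance + equilibrium reduce to Σ zᵢ(Kᵢ−1)/(1+V/F(Kᵢ−1)) = 0.
g(0) = ΣzᵢKᵢ − 1 = 0.346 and g(1) = 1 − Σzᵢ/Kᵢ = -0.962, so a root lies in (0, 1).
Newton–Raphson from V/F = 0.66:
  V/F = 0.660: g = -0.3227, g' = -1.177 → V/F = 0.386
  V/F = 0.386: g = -0.0479, g' = -0.910 → V/F = 0.333
Converged at V/F = 0.333.
Compositions from xᵢ = zᵢ/(1+V/F(Kᵢ−1)), yᵢ = Kᵢxᵢ:
  1-butene: x = 0.181, y = 0.478
  n-butane: x = 0.147, y = 0.326
  n-hexane: x = 0.238, y = 0.074
  carbon tetrachloride: x = 0.191, y = 0.056
  ethanol: x = 0.243, y = 0.066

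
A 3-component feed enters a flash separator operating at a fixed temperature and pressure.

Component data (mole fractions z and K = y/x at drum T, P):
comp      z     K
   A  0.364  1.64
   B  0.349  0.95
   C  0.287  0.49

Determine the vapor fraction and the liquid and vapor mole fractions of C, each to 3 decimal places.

ψ = 0.323, x_C = 0.344, y_C = 0.168

Let ψ = V/F and solve Σ zᵢ(Kᵢ−1)/(1+ψ(Kᵢ−1)) = 0.
g(0) = ΣzᵢKᵢ − 1 = 0.069 and g(1) = 1 − Σzᵢ/Kᵢ = -0.175, so a root lies in (0, 1).
Iterate (Newton) starting at ψ = 0.58:
  ψ = 0.580: g = -0.0559, g' = -0.231 → ψ = 0.338
  ψ = 0.338: g = -0.0030, g' = -0.211 → ψ = 0.323
Converged at ψ = 0.323.
Compositions from xᵢ = zᵢ/(1+ψ(Kᵢ−1)), yᵢ = Kᵢxᵢ:
  A: x = 0.302, y = 0.495
  B: x = 0.355, y = 0.337
  C: x = 0.344, y = 0.168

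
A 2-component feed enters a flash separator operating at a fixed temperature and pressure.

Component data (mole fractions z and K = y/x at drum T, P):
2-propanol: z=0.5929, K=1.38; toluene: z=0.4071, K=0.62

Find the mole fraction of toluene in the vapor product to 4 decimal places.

y_toluene = 0.3100

Rachford–Rice: g(V/F) = Σ zᵢ(Kᵢ−1)/(1+V/F(Kᵢ−1)) = 0.
Feasibility: ΣzᵢKᵢ = 1.0706, Σzᵢ/Kᵢ = 1.0863 — both > 1, two phases present.
Binary case is linear: z₁(K₁−1)(1+V/F(K₂−1)) + z₂(K₂−1)(1+V/F(K₁−1)) = 0
⇒ V/F = [z₁(K₁−1)+z₂(K₂−1)] / [−(K₁−1)(K₂−1)] = 0.07060/0.14440 = 0.4889
Compositions from xᵢ = zᵢ/(1+V/F(Kᵢ−1)), yᵢ = Kᵢxᵢ:
  2-propanol: x = 0.5000, y = 0.6900
  toluene: x = 0.5000, y = 0.3100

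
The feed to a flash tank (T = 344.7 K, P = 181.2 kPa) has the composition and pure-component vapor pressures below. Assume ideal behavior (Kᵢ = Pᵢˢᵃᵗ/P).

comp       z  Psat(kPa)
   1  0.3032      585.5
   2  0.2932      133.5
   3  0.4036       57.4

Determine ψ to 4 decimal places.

ψ = 0.2711

Raoult's law: Kᵢ = Pᵢˢᵃᵗ/P = Pᵢˢᵃᵗ/181.2.
  K_1 = 585.5/181.2 = 3.231236, K_2 = 133.5/181.2 = 0.736755, K_3 = 57.4/181.2 = 0.316777
Rachford–Rice: g(ψ) = Σ zᵢ(Kᵢ−1)/(1+ψ(Kᵢ−1)) = 0.
g(0) = ΣzᵢKᵢ − 1 = 0.3236 and g(1) = 1 − Σzᵢ/Kᵢ = -0.7659, so a root lies in (0, 1).
Iterate (Newton) starting at ψ = 0.63:
  ψ = 0.6300: g = -0.29545, g' = -0.8708 → ψ = 0.2907
  ψ = 0.2907: g = -0.01732, g' = -0.8725 → ψ = 0.2709
  ψ = 0.2709: g = 0.00020, g' = -0.8937 → ψ = 0.2711
Converged at ψ = 0.2711.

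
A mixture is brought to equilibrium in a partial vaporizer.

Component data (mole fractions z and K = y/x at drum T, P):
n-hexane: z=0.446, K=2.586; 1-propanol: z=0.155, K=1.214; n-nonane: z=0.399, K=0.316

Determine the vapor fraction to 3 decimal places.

ψ = 0.512

Newton–Raphson from ψ = 0.35:
  ψ = 0.350: g = 0.1269, g' = -0.793 → ψ = 0.510
  ψ = 0.510: g = 0.0018, g' = -0.789 → ψ = 0.512
Converged at ψ = 0.512.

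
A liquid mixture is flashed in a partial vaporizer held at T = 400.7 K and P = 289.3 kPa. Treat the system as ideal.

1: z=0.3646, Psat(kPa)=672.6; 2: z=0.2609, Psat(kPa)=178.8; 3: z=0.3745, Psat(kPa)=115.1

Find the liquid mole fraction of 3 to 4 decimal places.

x_3 = 0.4343

Raoult's law: Kᵢ = Pᵢˢᵃᵗ/P = Pᵢˢᵃᵗ/289.3.
  K_1 = 672.6/289.3 = 2.324922, K_2 = 178.8/289.3 = 0.618044, K_3 = 115.1/289.3 = 0.397857
Rachford–Rice: g(ψ) = Σ zᵢ(Kᵢ−1)/(1+ψ(Kᵢ−1)) = 0.
Feasibility: ΣzᵢKᵢ = 1.1579, Σzᵢ/Kᵢ = 1.5203 — both > 1, two phases present.
Newton–Raphson from ψ = 0.49:
  ψ = 0.4900: g = -0.14957, g' = -0.5662 → ψ = 0.2258
  ψ = 0.2258: g = 0.00178, g' = -0.6067 → ψ = 0.2287
Converged at ψ = 0.2287.
Compositions from xᵢ = zᵢ/(1+ψ(Kᵢ−1)), yᵢ = Kᵢxᵢ:
  1: x = 0.2798, y = 0.6505
  2: x = 0.2859, y = 0.1767
  3: x = 0.4343, y = 0.1728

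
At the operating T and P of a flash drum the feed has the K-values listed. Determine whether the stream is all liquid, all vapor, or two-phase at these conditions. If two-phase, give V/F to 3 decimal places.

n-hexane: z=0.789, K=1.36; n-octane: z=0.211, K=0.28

two-phase, V/F = 0.510

ΣzᵢKᵢ = 1.132; Σzᵢ/Kᵢ = 1.334.
Both exceed 1, so a two-phase solution exists.
Material balance + equilibrium reduce to Σ zᵢ(Kᵢ−1)/(1+ψ(Kᵢ−1)) = 0.
Iterate (Newton) starting at ψ = 0.34:
  ψ = 0.340: g = 0.0519, g' = -0.273 → ψ = 0.530
  ψ = 0.530: g = -0.0072, g' = -0.358 → ψ = 0.510
Converged at ψ = 0.510.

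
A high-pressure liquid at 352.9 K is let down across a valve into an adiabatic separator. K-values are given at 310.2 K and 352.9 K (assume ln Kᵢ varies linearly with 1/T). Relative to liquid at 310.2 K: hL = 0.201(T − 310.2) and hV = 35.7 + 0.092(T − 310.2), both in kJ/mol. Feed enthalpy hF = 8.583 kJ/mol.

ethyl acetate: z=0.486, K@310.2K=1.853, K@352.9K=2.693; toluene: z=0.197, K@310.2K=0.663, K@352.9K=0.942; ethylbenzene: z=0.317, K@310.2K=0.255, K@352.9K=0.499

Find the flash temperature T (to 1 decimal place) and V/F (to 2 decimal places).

T = 311.5 K, V/F = 0.23

Adiabatic flash: solve Rachford–Rice at each trial T, then check hF = ψ·hV(T) + (1−ψ)·hL(T).
  T = 310.2 K: K = (1.853, 0.663, 0.255), RR gives ψ = 0.210, H_out = 7.508 kJ/mol
  T = 352.9 K: K = (2.693, 0.942, 0.499), RR gives ψ = 0.951, H_out = 38.095 kJ/mol
  T = 331.5 K: K = (2.260, 0.799, 0.364), RR gives ψ = 0.562, H_out = 23.054 kJ/mol
  T = 320.9 K: K = (2.054, 0.730, 0.307), RR gives ψ = 0.394, H_out = 15.771 kJ/mol
  T = 315.5 K: K = (1.952, 0.696, 0.280), RR gives ψ = 0.305, H_out = 11.777 kJ/mol
  T = 312.9 K: K = (1.903, 0.680, 0.268), RR gives ψ = 0.260, H_out = 9.735 kJ/mol
  T = 311.5 K: K = (1.877, 0.671, 0.261), RR gives ψ = 0.234, H_out = 8.596 kJ/mol
Linear interpolation between T = 310.2 (H_out = 7.508) and T = 311.5 (H_out = 8.596) on hF = 8.583 gives T ≈ 311.5 K, at which ψ = 0.23.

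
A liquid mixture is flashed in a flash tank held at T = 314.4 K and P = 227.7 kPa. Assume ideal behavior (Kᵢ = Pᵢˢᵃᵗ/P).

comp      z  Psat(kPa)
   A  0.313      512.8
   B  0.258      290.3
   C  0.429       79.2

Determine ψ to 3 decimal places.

Raoult's law: Kᵢ = Pᵢˢᵃᵗ/P = Pᵢˢᵃᵗ/227.7.
  K_A = 512.8/227.7 = 2.25209, K_B = 290.3/227.7 = 1.27492, K_C = 79.2/227.7 = 0.34783
Newton–Raphson from ψ = 0.5:
  ψ = 0.500: g = -0.1118, g' = -0.602 → ψ = 0.314
  ψ = 0.314: g = -0.0055, g' = -0.558 → ψ = 0.305
Converged at ψ = 0.305.

ψ = 0.305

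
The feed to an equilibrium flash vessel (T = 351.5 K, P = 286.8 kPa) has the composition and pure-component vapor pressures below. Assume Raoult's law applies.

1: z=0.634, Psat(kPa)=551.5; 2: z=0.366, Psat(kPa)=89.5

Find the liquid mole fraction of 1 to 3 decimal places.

x_1 = 0.427

Raoult's law: Kᵢ = Pᵢˢᵃᵗ/P = Pᵢˢᵃᵗ/286.8.
  K_1 = 551.5/286.8 = 1.92294, K_2 = 89.5/286.8 = 0.31206
Iterate (Newton) starting at β = 0.6:
  β = 0.600: g = -0.0522, g' = -0.726 → β = 0.528
  β = 0.528: g = -0.0021, g' = -0.671 → β = 0.525
Converged at β = 0.525.
Compositions from xᵢ = zᵢ/(1+β(Kᵢ−1)), yᵢ = Kᵢxᵢ:
  1: x = 0.427, y = 0.821
  2: x = 0.573, y = 0.179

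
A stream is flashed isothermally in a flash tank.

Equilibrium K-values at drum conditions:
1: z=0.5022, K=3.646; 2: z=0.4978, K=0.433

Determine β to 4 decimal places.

Let β = V/F and solve Σ zᵢ(Kᵢ−1)/(1+β(Kᵢ−1)) = 0.
g(0) = ΣzᵢKᵢ − 1 = 1.0466 and g(1) = 1 − Σzᵢ/Kᵢ = -0.2874, so a root lies in (0, 1).
Binary case is linear: z₁(K₁−1)(1+β(K₂−1)) + z₂(K₂−1)(1+β(K₁−1)) = 0
⇒ β = [z₁(K₁−1)+z₂(K₂−1)] / [−(K₁−1)(K₂−1)] = 1.04657/1.50028 = 0.6976

β = 0.6976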